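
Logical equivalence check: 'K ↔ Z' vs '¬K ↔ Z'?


Expression 1: K ↔ Z
Expression 2: ¬K ↔ Z
Truth table (K Z | Expr1 Expr2):
  T T |   T     F   ← differ
  T F |   F     T   ← differ
  F T |   F     T   ← differ
  F F |   T     F   ← differ
Counterexample: K=T, Z=T gives Expr1 = T but Expr2 = F, so the expressions are NOT logically equivalent.

No


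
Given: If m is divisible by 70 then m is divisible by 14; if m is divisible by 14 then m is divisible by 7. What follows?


Hypothetical syllogism: P → Q, Q → R ⊢ P → R
Premise 1: m is divisible by 70 → m is divisible by 14
Premise 2: m is divisible by 14 → m is divisible by 7
Chain the implications: the middle term (m is divisible by 14) links the two.
Conclusion: If m is divisible by 70, then m is divisible by 7.

If m is divisible by 70, then m is divisible by 7.


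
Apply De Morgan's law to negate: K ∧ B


De Morgan's law: ¬(P ∧ Q) ≡ ¬P ∨ ¬Q
¬(K ∧ B) = ¬K ∨ ¬B

¬K ∨ ¬B


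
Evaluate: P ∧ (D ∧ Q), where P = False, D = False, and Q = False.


P = False, D = False, Q = False
Step 1: D ∧ Q = False AND False = False
Step 2: P ∧ False = False AND False = False
AND is true only when ALL operands are true.

False


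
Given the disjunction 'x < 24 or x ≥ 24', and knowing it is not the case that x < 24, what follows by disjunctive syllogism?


Disjunctive syllogism: P ∨ Q, ¬P ⊢ Q
Disjunction: x < 24 ∨ x ≥ 24
We know it is not the case that x < 24.
By disjunctive syllogism, the other disjunct must be true.

x ≥ 24


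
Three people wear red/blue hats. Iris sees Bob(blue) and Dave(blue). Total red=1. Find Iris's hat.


Total red = 1, seen red = 0
Own red = 1 - 0 = 1
Iris's hat is red.

red


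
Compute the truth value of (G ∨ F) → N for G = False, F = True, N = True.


G = False, F = True, N = True
Step 1: G ∨ F = False OR True = True
Step 2: (True) → N: false only when antecedent=True and N=False.
Result: True

True


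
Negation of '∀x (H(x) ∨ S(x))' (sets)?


Original: ∀x (H(x) ∨ S(x))
Rule: ¬∀→∃, ¬∃→∀, negate predicate.
Negation: ∃x (¬H(x) ∧ ¬S(x))

∃x (¬H(x) ∧ ¬S(x))


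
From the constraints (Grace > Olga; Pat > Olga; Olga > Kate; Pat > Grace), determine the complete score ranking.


Constraints: Grace > Olga; Pat > Olga; Olga > Kate; Pat > Grace
Method: at each step, the next-highest is the one remaining person who never appears on the smaller side of a constraint between remaining people.
  Step 1: remaining {Pat, Grace, Kate, Olga}; on the smaller side: {Grace, Kate, Olga} → Pat is next (Pat > Olga; Pat > Grace).
  Step 2: remaining {Grace, Kate, Olga}; on the smaller side: {Kate, Olga} → Grace is next (Grace > Olga).
  Step 3: remaining {Kate, Olga}; on the smaller side: {Kate} → Olga is next (Olga > Kate).
  Step 4: only Kate remains → lowest.
Final ranking (highest to lowest):

Pat > Grace > Olga > Kate


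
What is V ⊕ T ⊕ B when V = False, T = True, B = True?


V = False, T = True, B = True
Step 1: V ⊕ T = False XOR True = True
Step 2: True ⊕ B = True XOR True = False
XOR is true when an odd number of operands are true.

False


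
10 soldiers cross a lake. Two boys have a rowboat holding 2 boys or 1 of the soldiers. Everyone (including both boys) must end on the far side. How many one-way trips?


Per crossing of one of the soldiers: boys→, one←, one of the soldiers→, one← = 4 trips
10 × 4 = 40, + 1 final boys→ = 41
Minimum trips = 41

41


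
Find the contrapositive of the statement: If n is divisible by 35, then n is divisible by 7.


Original: If n is divisible by 35, then n is divisible by 7
Contrapositive: If ¬Q, then ¬P
Negate Q: not (n is divisible by 7)
Negate P: not (n is divisible by 35)

If not (n is divisible by 7), then not (n is divisible by 35).


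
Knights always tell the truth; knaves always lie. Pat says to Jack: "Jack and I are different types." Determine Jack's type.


Pat says: "Jack and I are different types."
Case 1: Pat is a Knight (truth-teller)
  Statement is true → they ARE different → Jack is a Knave
Case 2: Pat is a Knave (liar)
  Statement is false → they are NOT different → Jack is a Knave
In both cases, Jack is a Knave.

Knave


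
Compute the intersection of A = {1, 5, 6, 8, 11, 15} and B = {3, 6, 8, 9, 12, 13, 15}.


A = {1, 5, 6, 8, 11, 15}
B = {3, 6, 8, 9, 12, 13, 15}
Operation: intersection
Elements in both: 6, 8, 15

{6, 8, 15}


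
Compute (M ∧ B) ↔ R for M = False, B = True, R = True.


M = False, B = True, R = True
Step 1: M ∧ B = False AND True = False
Step 2: (False) ↔ R: true when both sides have same truth value.
Result: False ↔ True = False

False


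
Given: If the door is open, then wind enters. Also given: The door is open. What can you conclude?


Modus ponens: P → Q, P ⊢ Q
P: the door is open
Q: wind enters
We have P → Q and P is true.
By modus ponens, Q must be true.

Wind enters


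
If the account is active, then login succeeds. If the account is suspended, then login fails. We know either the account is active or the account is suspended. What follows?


Constructive dilemma: (P → Q) ∧ (R → S), P ∨ R ⊢ Q ∨ S
Premise 1: the account is active → login succeeds
Premise 2: the account is suspended → login fails
Premise 3: the account is active ∨ the account is suspended
Case 1: Assuming the account is active, then by Premise 1, login succeeds.
Case 2: Assuming the account is suspended, then by Premise 2, login fails.
Since one of the account is active or the account is suspended must hold, we get login succeeds or login fails.

Login succeeds or login fails.


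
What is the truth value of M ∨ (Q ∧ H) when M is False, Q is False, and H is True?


M = False, Q = False, H = True
Step 1: Q ∧ H = False AND True = False
Step 2: M ∨ False = False OR False = False
AND evaluated first (higher precedence); then OR applied.

False


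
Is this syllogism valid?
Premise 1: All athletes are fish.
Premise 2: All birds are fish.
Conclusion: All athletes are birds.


Premise 1: All athletes are fish.
Premise 2: All birds are fish.
Conclusion: All athletes are birds.
Fallacy: undistributed middle. fish is predicate in both.
Counterexample: athletes and birds could be disjoint subsets of fish.

Invalid


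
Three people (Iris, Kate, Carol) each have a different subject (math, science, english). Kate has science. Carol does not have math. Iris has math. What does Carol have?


From clues:
  Iris → math
  Kate → science
By elimination, Carol gets the remaining.

english


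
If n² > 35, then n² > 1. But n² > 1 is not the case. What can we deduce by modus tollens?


Modus tollens: P → Q, ¬Q ⊢ ¬P
P: n² > 35
Q: n² > 1
We have P → Q and Q is false.
By modus tollens, P must be false.

It is not the case that n² > 35


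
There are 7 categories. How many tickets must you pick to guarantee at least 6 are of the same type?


Pigeonhole: to guarantee k in one of n categories, need (k-1)×n + 1.
k = 6, n = 7
Minimum = (6-1) × 7 + 1 = 5 × 7 + 1

36


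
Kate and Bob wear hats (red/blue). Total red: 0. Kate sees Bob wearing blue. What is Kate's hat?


Total red = 0, Bob = blue
Red accounted for: 0
Remaining for Kate: 0
Kate's hat is blue.

blue


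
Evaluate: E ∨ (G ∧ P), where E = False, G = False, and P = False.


E = False, G = False, P = False
Step 1: G ∧ P = False AND False = False
Step 2: E ∨ False = False OR False = False
AND evaluated first (higher precedence); then OR applied.

False


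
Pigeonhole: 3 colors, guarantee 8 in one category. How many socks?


Pigeonhole: to guarantee k in one of n categories, need (k-1)×n + 1.
k = 8, n = 3
Minimum = (8-1) × 3 + 1 = 7 × 3 + 1

22


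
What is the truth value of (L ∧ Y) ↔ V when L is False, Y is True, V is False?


L = False, Y = True, V = False
Step 1: L ∧ Y = False AND True = False
Step 2: (False) ↔ V: true when both sides have same truth value.
Result: False ↔ False = True

True


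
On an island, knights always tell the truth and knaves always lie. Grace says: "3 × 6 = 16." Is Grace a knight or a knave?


Statement: "3 × 6 = 16."
Actual: 3 × 6 = 18
Claimed: 16
Statement is FALSE → Grace lies → Knave

Knave


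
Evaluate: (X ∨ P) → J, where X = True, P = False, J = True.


X = True, P = False, J = True
Step 1: X ∨ P = True OR False = True
Step 2: (True) → J: false only when antecedent=True and J=False.
Result: True

True


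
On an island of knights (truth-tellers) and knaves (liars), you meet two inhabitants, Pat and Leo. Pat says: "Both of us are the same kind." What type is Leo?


Pat says: "Both of us are the same kind."
Case 1: Pat is a Knight (truth-teller)
  Statement is true → they ARE the same → Leo is also a Knight
Case 2: Pat is a Knave (liar)
  Statement is false → they are NOT the same → Leo is a Knight
In both cases, Leo is a Knight.

Knight


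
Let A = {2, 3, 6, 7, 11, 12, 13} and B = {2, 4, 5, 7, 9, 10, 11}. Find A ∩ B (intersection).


A = {2, 3, 6, 7, 11, 12, 13}
B = {2, 4, 5, 7, 9, 10, 11}
Operation: intersection
Elements in both: 2, 7, 11

{2, 7, 11}


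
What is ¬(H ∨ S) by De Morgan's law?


De Morgan's law: ¬(P ∨ Q) ≡ ¬P ∧ ¬Q
¬(H ∨ S) = ¬H ∧ ¬S

¬H ∧ ¬S


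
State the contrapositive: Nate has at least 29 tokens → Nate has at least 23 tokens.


Original: If Nate has at least 29 tokens, then Nate has at least 23 tokens
Contrapositive: If ¬Q, then ¬P
Negate Q: not (Nate has at least 23 tokens)
Negate P: not (Nate has at least 29 tokens)

If not (Nate has at least 23 tokens), then not (Nate has at least 29 tokens).


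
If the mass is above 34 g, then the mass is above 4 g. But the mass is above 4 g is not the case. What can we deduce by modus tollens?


Modus tollens: P → Q, ¬Q ⊢ ¬P
P: the mass is above 34 g
Q: the mass is above 4 g
We have P → Q and Q is false.
By modus tollens, P must be false.

It is not the case that the mass is above 34 g


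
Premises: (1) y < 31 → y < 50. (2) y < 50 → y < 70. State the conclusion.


Hypothetical syllogism: P → Q, Q → R ⊢ P → R
Premise 1: y < 31 → y < 50
Premise 2: y < 50 → y < 70
Chain the implications: the middle term (y < 50) links the two.
Conclusion: If y < 31, then y < 70.

If y < 31, then y < 70.


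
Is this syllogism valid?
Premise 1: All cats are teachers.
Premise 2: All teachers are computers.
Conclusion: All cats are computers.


Premise 1: All cats are teachers.
Premise 2: All teachers are computers.
Conclusion: All cats are computers.
Barbara syllogism (AAA-1): All A are B, All B are C → All A are C.
Middle term (teachers) distributed in premise 2.

Valid


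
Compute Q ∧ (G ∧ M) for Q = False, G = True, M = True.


Q = False, G = True, M = True
Step 1: G ∧ M = True AND True = True
Step 2: Q ∧ True = False AND True = False
AND is true only when ALL operands are true.

False


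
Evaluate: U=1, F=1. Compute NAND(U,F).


U AND F = 1
NOT(1) = 0

0


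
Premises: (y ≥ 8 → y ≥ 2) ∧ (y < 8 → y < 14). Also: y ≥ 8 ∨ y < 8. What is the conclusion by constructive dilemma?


Constructive dilemma: (P → Q) ∧ (R → S), P ∨ R ⊢ Q ∨ S
Premise 1: y ≥ 8 → y ≥ 2
Premise 2: y < 8 → y < 14
Premise 3: y ≥ 8 ∨ y < 8
Case 1: Assuming y ≥ 8, then by Premise 1, y ≥ 2.
Case 2: Assuming y < 8, then by Premise 2, y < 14.
Since one of y ≥ 8 or y < 8 must hold, we get y ≥ 2 or y < 14.

y ≥ 2 or y < 14.


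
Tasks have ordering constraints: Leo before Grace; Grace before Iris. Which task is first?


Constraints: Leo before Grace; Grace before Iris
The first task can have nothing scheduled before it, so it must never appear on the right of a 'before'.
Tasks appearing after some 'before': Grace, Iris.
The only task not in that list is Leo → it is first.

Leo


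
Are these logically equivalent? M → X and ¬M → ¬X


Expression 1: M → X
Expression 2: ¬M → ¬X
Truth table (M X | Expr1 Expr2):
  T T |   T     T
  T F |   F     T   ← differ
  F T |   T     F   ← differ
  F F |   T     T
Counterexample: M=T, X=F gives Expr1 = F but Expr2 = T, so the expressions are NOT logically equivalent.

No


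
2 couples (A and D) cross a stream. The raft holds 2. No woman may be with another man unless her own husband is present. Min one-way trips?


Label couples A and D.
1. WA+WD → (far: WA,WD; near: HA,HD)
2. WA ←   (far: WD; near: HA,HD,WA)
3. HA+HD → (far: HA,HD,WD; near: WA)
4. HA ←   (far: HD,WD; near: HA,WA)  — HA returns, since WA is alone on near bank
5. HA+WA → (far: all four; near: empty)
Every state respects the constraint.
Minimum trips = 5

5


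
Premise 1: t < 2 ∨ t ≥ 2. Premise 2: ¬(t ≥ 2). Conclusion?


Disjunctive syllogism: P ∨ Q, ¬P ⊢ Q
Disjunction: t < 2 ∨ t ≥ 2
We know it is not the case that t ≥ 2.
By disjunctive syllogism, the other disjunct must be true.

t < 2


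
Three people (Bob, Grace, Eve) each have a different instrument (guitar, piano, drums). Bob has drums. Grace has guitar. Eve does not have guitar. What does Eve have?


From clues:
  Grace → guitar
  Bob → drums
By elimination, Eve gets the remaining.

piano


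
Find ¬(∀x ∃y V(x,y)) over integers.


Original: ∀x ∃y V(x,y)
Rule: ¬∀→∃, ¬∃→∀, negate predicate.
Negation: ∃x ∀y ¬V(x,y)

∃x ∀y ¬V(x,y)


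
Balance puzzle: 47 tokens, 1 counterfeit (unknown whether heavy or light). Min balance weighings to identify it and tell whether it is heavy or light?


Let n = 47. 94 possibilities (n tokens × lighter/heavier); each weighing has 3 outcomes.
Bound for k weighings: say the first weighing puts j tokens on each pan. If it tips, the 2j weighed tokens remain suspects (each with a known direction) and k-1 weighings give 3^(k-1) outcomes; 3^(k-1) is odd, so 2j ≤ 3^(k-1) - 1. If it balances, the n - 2j unweighed tokens remain with direction unknown: 2(n - 2j) ≤ 3^(k-1) - 1 by the same parity argument. Adding, n ≤ (3^(k-1) - 1) + (3^(k-1) - 1)/2 = (3^k - 3)/2, and the classical three-group strategy achieves this (3 tokens in 2 weighings, 12 in 3, 39 in 4, 120 in 5).
So we need the smallest k with (3^k - 3)/2 ≥ 47.
k = 4: (3^4 - 3)/2 = 39 < 47 ✗
k = 5: (3^5 - 3)/2 = 120 ≥ 47 ✓

5


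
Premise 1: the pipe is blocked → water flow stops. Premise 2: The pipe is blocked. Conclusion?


Modus ponens: P → Q, P ⊢ Q
P: the pipe is blocked
Q: water flow stops
We have P → Q and P is true.
By modus ponens, Q must be true.

Water flow stops


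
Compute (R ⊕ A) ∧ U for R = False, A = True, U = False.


R = False, A = True, U = False
Step 1: R ⊕ A = False XOR True = True
Step 2: True ∧ U = True AND False = False
XOR true when exactly one of R,A is true; then AND with U.

False


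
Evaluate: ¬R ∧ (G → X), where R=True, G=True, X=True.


R = True, G = True, X = True
Expression: ¬R ∧ (G → X)
Step 1: ¬R = NOT True = False
Step 2: G → X = True → True (false only if G=True, X=False) = True
Step 3: (False) ∧ (True) = False AND True = False

False


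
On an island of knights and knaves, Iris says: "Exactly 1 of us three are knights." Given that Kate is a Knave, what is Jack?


Iris claims exactly 1 knights among Iris, Kate, Jack.
Given: Kate is a Knave.

Case 1: Iris is a Knight (tells truth)
  Then exactly 1 of the three are knights.
  Counting Iris, Kate: 1 knight(s) so far. Need 0 more → Jack = Knave.
Case 2: Iris is a Knave (lies)
  Then the count is NOT 1.
  If Jack = Knight, count = 1 = 1 → claim would be true, contradicts lie.
  If Jack = Knave, count = 0 ≠ 1 → lie confirmed ✓

Jack is a Knave.

Knave


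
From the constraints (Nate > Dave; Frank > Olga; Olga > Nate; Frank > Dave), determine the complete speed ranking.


Constraints: Nate > Dave; Frank > Olga; Olga > Nate; Frank > Dave
Method: at each step, the next-highest is the one remaining person who never appears on the smaller side of a constraint between remaining people.
  Step 1: remaining {Olga, Nate, Dave, Frank}; on the smaller side: {Olga, Nate, Dave} → Frank is next (Frank > Olga; Frank > Dave).
  Step 2: remaining {Olga, Nate, Dave}; on the smaller side: {Nate, Dave} → Olga is next (Olga > Nate).
  Step 3: remaining {Nate, Dave}; on the smaller side: {Dave} → Nate is next (Nate > Dave).
  Step 4: only Dave remains → lowest.
Final ranking (highest to lowest):

Frank > Olga > Nate > Dave


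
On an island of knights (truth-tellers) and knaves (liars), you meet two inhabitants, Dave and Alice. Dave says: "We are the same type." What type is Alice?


Dave says: "We are the same type."
Case 1: Dave is a Knight (truth-teller)
  Statement is true → they ARE the same → Alice is also a Knight
Case 2: Dave is a Knave (liar)
  Statement is false → they are NOT the same → Alice is a Knight
In both cases, Alice is a Knight.

Knight


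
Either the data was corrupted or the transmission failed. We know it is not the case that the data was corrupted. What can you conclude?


Disjunctive syllogism: P ∨ Q, ¬P ⊢ Q
Disjunction: the data was corrupted ∨ the transmission failed
We know it is not the case that the data was corrupted.
By disjunctive syllogism, the other disjunct must be true.

The transmission failed


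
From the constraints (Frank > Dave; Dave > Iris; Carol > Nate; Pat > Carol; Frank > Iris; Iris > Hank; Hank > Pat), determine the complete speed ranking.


Constraints: Frank > Dave; Dave > Iris; Carol > Nate; Pat > Carol; Frank > Iris; Iris > Hank; Hank > Pat
Method: at each step, the next-highest is the one remaining person who never appears on the smaller side of a constraint between remaining people.
  Step 1: remaining {Iris, Pat, Nate, Hank, Dave, Carol, Frank}; on the smaller side: {Iris, Pat, Nate, Hank, Dave, Carol} → Frank is next (Frank > Dave; Frank > Iris).
  Step 2: remaining {Iris, Pat, Nate, Hank, Dave, Carol}; on the smaller side: {Iris, Pat, Nate, Hank, Carol} → Dave is next (Dave > Iris).
  Step 3: remaining {Iris, Pat, Nate, Hank, Carol}; on the smaller side: {Pat, Nate, Hank, Carol} → Iris is next (Iris > Hank).
  Step 4: remaining {Pat, Nate, Hank, Carol}; on the smaller side: {Pat, Nate, Carol} → Hank is next (Hank > Pat).
  Step 5: remaining {Pat, Nate, Carol}; on the smaller side: {Nate, Carol} → Pat is next (Pat > Carol).
  Step 6: remaining {Nate, Carol}; on the smaller side: {Nate} → Carol is next (Carol > Nate).
  Step 7: only Nate remains → lowest.
Final ranking (highest to lowest):

Frank > Dave > Iris > Hank > Pat > Carol > Nate


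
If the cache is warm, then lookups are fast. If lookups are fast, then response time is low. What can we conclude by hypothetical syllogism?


Hypothetical syllogism: P → Q, Q → R ⊢ P → R
Premise 1: the cache is warm → lookups are fast
Premise 2: lookups are fast → response time is low
Chain the implications: the middle term (lookups are fast) links the two.
Conclusion: If the cache is warm, then response time is low.

If the cache is warm, then response time is low.


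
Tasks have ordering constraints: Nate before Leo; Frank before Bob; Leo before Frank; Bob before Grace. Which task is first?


Constraints: Nate before Leo; Frank before Bob; Leo before Frank; Bob before Grace
The first task can have nothing scheduled before it, so it must never appear on the right of a 'before'.
Tasks appearing after some 'before': Leo, Bob, Frank, Grace.
The only task not in that list is Nate → it is first.

Nate


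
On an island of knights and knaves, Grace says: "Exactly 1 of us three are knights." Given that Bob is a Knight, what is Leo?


Grace claims exactly 1 knights among Grace, Bob, Leo.
Given: Bob is a Knight.

Case 1: Grace is a Knight (tells truth)
  Then exactly 1 of the three are knights.
  Counting Grace, Bob: 2 knight(s) so far. Need -1 more → impossible.
Case 2: Grace is a Knave (lies)
  Then the count is NOT 1.
  If Leo = Knave, count = 1 = 1 → claim would be true, contradicts lie.
  If Leo = Knight, count = 2 ≠ 1 → lie confirmed ✓

Leo is a Knight.

Knight


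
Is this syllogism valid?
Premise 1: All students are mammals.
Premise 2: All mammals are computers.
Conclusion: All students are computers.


Premise 1: All students are mammals.
Premise 2: All mammals are computers.
Conclusion: All students are computers.
Barbara syllogism (AAA-1): All A are B, All B are C → All A are C.
Middle term (mammals) distributed in premise 2.

Valid


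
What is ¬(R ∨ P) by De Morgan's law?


De Morgan's law: ¬(P ∨ Q) ≡ ¬P ∧ ¬Q
¬(R ∨ P) = ¬R ∧ ¬P

¬R ∧ ¬P


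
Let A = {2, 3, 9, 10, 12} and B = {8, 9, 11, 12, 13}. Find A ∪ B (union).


A = {2, 3, 9, 10, 12}
B = {8, 9, 11, 12, 13}
Operation: union
All elements combined: 2, 3, 8, 9, 10, 11, 12, 13

{2, 3, 8, 9, 10, 11, 12, 13}


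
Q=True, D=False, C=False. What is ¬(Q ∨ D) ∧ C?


Q = True, D = False, C = False
Expression: ¬(Q ∨ D) ∧ C
Step 1: Q ∨ D = True OR False = True
Step 2: ¬(Q ∨ D) = NOT True = False
Step 3: (False) ∧ C = False AND False = False

False


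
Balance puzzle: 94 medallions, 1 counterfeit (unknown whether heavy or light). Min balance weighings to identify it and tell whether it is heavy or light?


Let n = 94. 188 possibilities (n medallions × lighter/heavier); each weighing has 3 outcomes.
Bound for k weighings: say the first weighing puts j medallions on each pan. If it tips, the 2j weighed medallions remain suspects (each with a known direction) and k-1 weighings give 3^(k-1) outcomes; 3^(k-1) is odd, so 2j ≤ 3^(k-1) - 1. If it balances, the n - 2j unweighed medallions remain with direction unknown: 2(n - 2j) ≤ 3^(k-1) - 1 by the same parity argument. Adding, n ≤ (3^(k-1) - 1) + (3^(k-1) - 1)/2 = (3^k - 3)/2, and the classical three-group strategy achieves this (3 medallions in 2 weighings, 12 in 3, 39 in 4, 120 in 5).
So we need the smallest k with (3^k - 3)/2 ≥ 94.
k = 4: (3^4 - 3)/2 = 39 < 94 ✗
k = 5: (3^5 - 3)/2 = 120 ≥ 94 ✓

5


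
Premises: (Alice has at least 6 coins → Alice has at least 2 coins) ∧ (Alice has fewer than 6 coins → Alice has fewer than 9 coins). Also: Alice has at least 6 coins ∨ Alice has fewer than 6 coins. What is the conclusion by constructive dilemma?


Constructive dilemma: (P → Q) ∧ (R → S), P ∨ R ⊢ Q ∨ S
Premise 1: Alice has at least 6 coins → Alice has at least 2 coins
Premise 2: Alice has fewer than 6 coins → Alice has fewer than 9 coins
Premise 3: Alice has at least 6 coins ∨ Alice has fewer than 6 coins
Case 1: Assuming Alice has at least 6 coins, then by Premise 1, Alice has at least 2 coins.
Case 2: Assuming Alice has fewer than 6 coins, then by Premise 2, Alice has fewer than 9 coins.
Since one of Alice has at least 6 coins or Alice has fewer than 6 coins must hold, we get Alice has at least 2 coins or Alice has fewer than 9 coins.

Alice has at least 2 coins or Alice has fewer than 9 coins.


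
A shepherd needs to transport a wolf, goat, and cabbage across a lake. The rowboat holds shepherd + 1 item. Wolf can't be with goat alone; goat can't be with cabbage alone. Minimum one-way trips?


1. shepherd+goat → 2. shepherd ← 3. shepherd+wolf → 4. shepherd+goat ← 5. shepherd+cabbage → 6. shepherd ← 7. shepherd+goat →
Minimum trips = 7

7


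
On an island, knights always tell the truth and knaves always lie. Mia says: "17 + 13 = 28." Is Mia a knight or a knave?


Statement: "17 + 13 = 28."
Actual: 17 + 13 = 30
Claimed: 28
Statement is FALSE → Mia lies → Knave

Knave


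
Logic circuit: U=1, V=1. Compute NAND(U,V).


U AND V = 1
NOT(1) = 0

0


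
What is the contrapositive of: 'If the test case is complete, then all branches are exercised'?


Original: If the test case is complete, then all branches are exercised
Contrapositive: If ¬Q, then ¬P
Negate Q: not (all branches are exercised)
Negate P: not (the test case is complete)

If not (all branches are exercised), then not (the test case is complete).


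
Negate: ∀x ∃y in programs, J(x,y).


Original: ∀x ∃y J(x,y)
Rule: ¬∀→∃, ¬∃→∀, negate predicate.
Negation: ∃x ∀y ¬J(x,y)

∃x ∀y ¬J(x,y)


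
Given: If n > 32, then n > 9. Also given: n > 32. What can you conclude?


Modus ponens: P → Q, P ⊢ Q
P: n > 32
Q: n > 9
We have P → Q and P is true.
By modus ponens, Q must be true.

n > 9


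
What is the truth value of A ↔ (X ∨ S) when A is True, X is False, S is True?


A = True, X = False, S = True
Step 1: X ∨ S = False OR True = True
Step 2: A ↔ (True): true when both sides have same truth value.
Result: True ↔ True = True

True


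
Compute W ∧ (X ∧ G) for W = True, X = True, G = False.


W = True, X = True, G = False
Step 1: X ∧ G = True AND False = False
Step 2: W ∧ False = True AND False = False
AND is true only when ALL operands are true.

False


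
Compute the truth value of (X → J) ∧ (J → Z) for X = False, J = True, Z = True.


X = False, J = True, Z = True
Step 1: X → J is false only when X=True and J=False. Result: True
Step 2: J → Z is false only when J=True and Z=False. Result: True
Step 3: True ∧ True = True

True


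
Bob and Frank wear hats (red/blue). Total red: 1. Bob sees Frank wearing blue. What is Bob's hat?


Total red = 1, Frank = blue
Red accounted for: 0
Remaining for Bob: 1
Bob's hat is red.

red


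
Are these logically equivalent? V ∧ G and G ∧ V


Expression 1: V ∧ G
Expression 2: G ∧ V
Truth table (V G | Expr1 Expr2):
  T T |   T     T
  T F |   F     F
  F T |   F     F
  F F |   F     F
All 4 rows agree, so the expressions are logically equivalent.

Yes


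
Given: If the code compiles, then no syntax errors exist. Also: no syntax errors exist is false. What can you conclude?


Modus tollens: P → Q, ¬Q ⊢ ¬P
P: the code compiles
Q: no syntax errors exist
We have P → Q and Q is false.
By modus tollens, P must be false.

It is not the case that the code compiles


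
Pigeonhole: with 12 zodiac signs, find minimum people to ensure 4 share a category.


Pigeonhole: to guarantee k in one of n categories, need (k-1)×n + 1.
k = 4, n = 12
Minimum = (4-1) × 12 + 1 = 3 × 12 + 1

37


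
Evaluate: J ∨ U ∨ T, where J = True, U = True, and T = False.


J = True, U = True, T = False
Step 1: J ∨ U = True OR True = True
Step 2: True ∨ T = True OR False = True
OR is true when at least one operand is true.

True


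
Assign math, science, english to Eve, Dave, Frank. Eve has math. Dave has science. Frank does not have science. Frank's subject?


From clues:
  Eve → math
  Dave → science
By elimination, Frank gets the remaining.

english


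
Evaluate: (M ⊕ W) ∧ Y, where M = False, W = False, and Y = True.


M = False, W = False, Y = True
Step 1: M ⊕ W = False XOR False = False
Step 2: False ∧ Y = False AND True = False
XOR true when exactly one of M,W is true; then AND with Y.

False


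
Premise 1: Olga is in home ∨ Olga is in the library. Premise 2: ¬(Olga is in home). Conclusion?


Disjunctive syllogism: P ∨ Q, ¬P ⊢ Q
Disjunction: Olga is in home ∨ Olga is in the library
We know it is not the case that Olga is in home.
By disjunctive syllogism, the other disjunct must be true.

Olga is in the library


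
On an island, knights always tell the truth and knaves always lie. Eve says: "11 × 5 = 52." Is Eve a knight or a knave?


Statement: "11 × 5 = 52."
Actual: 11 × 5 = 55
Claimed: 52
Statement is FALSE → Eve lies → Knave

Knave


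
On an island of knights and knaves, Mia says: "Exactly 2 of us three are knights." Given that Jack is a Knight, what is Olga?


Mia claims exactly 2 knights among Mia, Jack, Olga.
Given: Jack is a Knight.

Case 1: Mia is a Knight (tells truth)
  Then exactly 2 of the three are knights.
  Counting Mia, Jack: 2 knight(s) so far. Need 0 more → Olga = Knave.
Case 2: Mia is a Knave (lies)
  Then the count is NOT 2.
  If Olga = Knight, count = 2 = 2 → claim would be true, contradicts lie.
  If Olga = Knave, count = 1 ≠ 2 → lie confirmed ✓

Olga is a Knave.

Knave


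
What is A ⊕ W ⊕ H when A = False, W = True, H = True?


A = False, W = True, H = True
Step 1: A ⊕ W = False XOR True = True
Step 2: True ⊕ H = True XOR True = False
XOR is true when an odd number of operands are true.

False


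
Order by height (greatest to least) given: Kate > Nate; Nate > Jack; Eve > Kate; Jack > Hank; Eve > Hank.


Constraints: Kate > Nate; Nate > Jack; Eve > Kate; Jack > Hank; Eve > Hank
Method: at each step, the next-highest is the one remaining person who never appears on the smaller side of a constraint between remaining people.
  Step 1: remaining {Kate, Eve, Hank, Jack, Nate}; on the smaller side: {Kate, Hank, Jack, Nate} → Eve is next (Eve > Kate; Eve > Hank).
  Step 2: remaining {Kate, Hank, Jack, Nate}; on the smaller side: {Hank, Jack, Nate} → Kate is next (Kate > Nate).
  Step 3: remaining {Hank, Jack, Nate}; on the smaller side: {Hank, Jack} → Nate is next (Nate > Jack).
  Step 4: remaining {Hank, Jack}; on the smaller side: {Hank} → Jack is next (Jack > Hank).
  Step 5: only Hank remains → lowest.
Final ranking (highest to lowest):

Eve > Kate > Nate > Jack > Hank


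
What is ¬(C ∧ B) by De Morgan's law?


De Morgan's law: ¬(P ∧ Q) ≡ ¬P ∨ ¬Q
¬(C ∧ B) = ¬C ∨ ¬B

¬C ∨ ¬B


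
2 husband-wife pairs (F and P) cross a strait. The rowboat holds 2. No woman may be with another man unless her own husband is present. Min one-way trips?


Label couples F and P.
1. WF+WP → (far: WF,WP; near: HF,HP)
2. WF ←   (far: WP; near: HF,HP,WF)
3. HF+HP → (far: HF,HP,WP; near: WF)
4. HF ←   (far: HP,WP; near: HF,WF)  — HF returns, since WF is alone on near bank
5. HF+WF → (far: all four; near: empty)
Every state respects the constraint.
Minimum trips = 5

5


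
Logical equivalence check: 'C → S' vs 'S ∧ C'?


Expression 1: C → S
Expression 2: S ∧ C
Truth table (C S | Expr1 Expr2):
  T T |   T     T
  T F |   F     F
  F T |   T     F   ← differ
  F F |   T     F   ← differ
Counterexample: C=F, S=T gives Expr1 = T but Expr2 = F, so the expressions are NOT logically equivalent.

No


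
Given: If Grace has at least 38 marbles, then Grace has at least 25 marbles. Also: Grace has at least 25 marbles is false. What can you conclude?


Modus tollens: P → Q, ¬Q ⊢ ¬P
P: Grace has at least 38 marbles
Q: Grace has at least 25 marbles
We have P → Q and Q is false.
By modus tollens, P must be false.

It is not the case that Grace has at least 38 marbles


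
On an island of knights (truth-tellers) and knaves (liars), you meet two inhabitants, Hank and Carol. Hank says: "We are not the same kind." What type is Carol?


Hank says: "We are not the same kind."
Case 1: Hank is a Knight (truth-teller)
  Statement is true → they ARE different → Carol is a Knave
Case 2: Hank is a Knave (liar)
  Statement is false → they are NOT different → Carol is a Knave
In both cases, Carol is a Knave.

Knave


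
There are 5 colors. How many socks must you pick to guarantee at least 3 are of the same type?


Pigeonhole: to guarantee k in one of n categories, need (k-1)×n + 1.
k = 3, n = 5
Minimum = (3-1) × 5 + 1 = 2 × 5 + 1

11


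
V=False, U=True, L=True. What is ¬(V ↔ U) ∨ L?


V = False, U = True, L = True
Expression: ¬(V ↔ U) ∨ L
Step 1: V ↔ U = (False iff True) = False
Step 2: ¬(V ↔ U) = NOT False = True
Step 3: (True) ∨ L = True OR True = True

True


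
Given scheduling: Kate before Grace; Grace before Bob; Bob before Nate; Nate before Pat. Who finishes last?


Constraints: Kate before Grace; Grace before Bob; Bob before Nate; Nate before Pat
The last task can have nothing scheduled after it, so it must never appear on the left of a 'before'.
Tasks appearing before some other task: Kate, Grace, Bob, Nate.
The only task not in that list is Pat → it is last.

Pat


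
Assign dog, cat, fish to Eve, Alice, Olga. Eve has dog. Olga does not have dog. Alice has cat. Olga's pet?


From clues:
  Eve → dog
  Alice → cat
By elimination, Olga gets the remaining.

fish


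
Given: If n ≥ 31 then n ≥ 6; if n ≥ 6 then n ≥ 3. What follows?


Hypothetical syllogism: P → Q, Q → R ⊢ P → R
Premise 1: n ≥ 31 → n ≥ 6
Premise 2: n ≥ 6 → n ≥ 3
Chain the implications: the middle term (n ≥ 6) links the two.
Conclusion: If n ≥ 31, then n ≥ 3.

If n ≥ 31, then n ≥ 3.


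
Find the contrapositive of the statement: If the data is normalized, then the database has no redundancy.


Original: If the data is normalized, then the database has no redundancy
Contrapositive: If ¬Q, then ¬P
Negate Q: not (the database has no redundancy)
Negate P: not (the data is normalized)

If not (the database has no redundancy), then not (the data is normalized).


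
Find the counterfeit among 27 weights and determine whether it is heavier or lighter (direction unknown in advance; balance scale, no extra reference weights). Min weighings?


Let n = 27. 54 possibilities (n weights × lighter/heavier); each weighing has 3 outcomes.
Bound for k weighings: say the first weighing puts j weights on each pan. If it tips, the 2j weighed weights remain suspects (each with a known direction) and k-1 weighings give 3^(k-1) outcomes; 3^(k-1) is odd, so 2j ≤ 3^(k-1) - 1. If it balances, the n - 2j unweighed weights remain with direction unknown: 2(n - 2j) ≤ 3^(k-1) - 1 by the same parity argument. Adding, n ≤ (3^(k-1) - 1) + (3^(k-1) - 1)/2 = (3^k - 3)/2, and the classical three-group strategy achieves this (3 weights in 2 weighings, 12 in 3, 39 in 4, 120 in 5).
So we need the smallest k with (3^k - 3)/2 ≥ 27.
k = 3: (3^3 - 3)/2 = 12 < 27 ✗
k = 4: (3^4 - 3)/2 = 39 ≥ 27 ✓

4


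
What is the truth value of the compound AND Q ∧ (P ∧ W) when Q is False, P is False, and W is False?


Q = False, P = False, W = False
Step 1: P ∧ W = False AND False = False
Step 2: Q ∧ False = False AND False = False
AND is true only when ALL operands are true.

False


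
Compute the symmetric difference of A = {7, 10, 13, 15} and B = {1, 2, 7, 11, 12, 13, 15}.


A = {7, 10, 13, 15}
B = {1, 2, 7, 11, 12, 13, 15}
Operation: symmetric difference
In A only: [10], in B only: [1, 2, 11, 12]

{1, 2, 10, 11, 12}


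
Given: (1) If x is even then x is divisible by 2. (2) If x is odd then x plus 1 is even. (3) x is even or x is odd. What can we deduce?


Constructive dilemma: (P → Q) ∧ (R → S), P ∨ R ⊢ Q ∨ S
Premise 1: x is even → x is divisible by 2
Premise 2: x is odd → x plus 1 is even
Premise 3: x is even ∨ x is odd
Case 1: Assuming x is even, then by Premise 1, x is divisible by 2.
Case 2: Assuming x is odd, then by Premise 2, x plus 1 is even.
Since one of x is even or x is odd must hold, we get x is divisible by 2 or x plus 1 is even.

x is divisible by 2 or x plus 1 is even.


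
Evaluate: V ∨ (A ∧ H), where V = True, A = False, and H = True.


V = True, A = False, H = True
Step 1: A ∧ H = False AND True = False
Step 2: V ∨ False = True OR False = True
AND evaluated first (higher precedence); then OR applied.

True


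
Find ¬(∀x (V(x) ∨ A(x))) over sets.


Original: ∀x (V(x) ∨ A(x))
Rule: ¬∀→∃, ¬∃→∀, negate predicate.
Negation: ∃x (¬V(x) ∧ ¬A(x))

∃x (¬V(x) ∧ ¬A(x))


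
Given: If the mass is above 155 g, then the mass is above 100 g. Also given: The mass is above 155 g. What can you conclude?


Modus ponens: P → Q, P ⊢ Q
P: the mass is above 155 g
Q: the mass is above 100 g
We have P → Q and P is true.
By modus ponens, Q must be true.

The mass is above 100 g


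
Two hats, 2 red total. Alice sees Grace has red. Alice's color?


Total red = 2, Grace = red
Red accounted for: 1
Remaining for Alice: 1
Alice's hat is red.

red


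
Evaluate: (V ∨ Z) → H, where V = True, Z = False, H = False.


V = True, Z = False, H = False
Step 1: V ∨ Z = True OR False = True
Step 2: (True) → H: false only when antecedent=True and H=False.
Result: False

False


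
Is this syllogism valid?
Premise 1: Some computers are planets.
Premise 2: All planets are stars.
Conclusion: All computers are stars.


Premise 1: Some computers are planets.
Premise 2: All planets are stars.
Conclusion: All computers are stars.
Fallacy: illicit minor. The minor term (computers) is distributed in the conclusion ('All computers ...') but undistributed in its premise ('Some computers are planets' doesn't cover all computers).
Only 'Some computers are stars' follows, not 'All'.

Invalid


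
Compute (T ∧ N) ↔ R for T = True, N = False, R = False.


T = True, N = False, R = False
Step 1: T ∧ N = True AND False = False
Step 2: (False) ↔ R: true when both sides have same truth value.
Result: False ↔ False = True

True


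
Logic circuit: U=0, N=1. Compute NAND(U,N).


U AND N = 0
NOT(0) = 1

1


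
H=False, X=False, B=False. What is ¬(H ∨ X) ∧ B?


H = False, X = False, B = False
Expression: ¬(H ∨ X) ∧ B
Step 1: H ∨ X = False OR False = False
Step 2: ¬(H ∨ X) = NOT False = True
Step 3: (True) ∧ B = True AND False = False

False


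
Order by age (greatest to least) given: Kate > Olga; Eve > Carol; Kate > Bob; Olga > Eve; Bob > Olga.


Constraints: Kate > Olga; Eve > Carol; Kate > Bob; Olga > Eve; Bob > Olga
Method: at each step, the next-highest is the one remaining person who never appears on the smaller side of a constraint between remaining people.
  Step 1: remaining {Kate, Carol, Bob, Olga, Eve}; on the smaller side: {Carol, Bob, Olga, Eve} → Kate is next (Kate > Olga; Kate > Bob).
  Step 2: remaining {Carol, Bob, Olga, Eve}; on the smaller side: {Carol, Olga, Eve} → Bob is next (Bob > Olga).
  Step 3: remaining {Carol, Olga, Eve}; on the smaller side: {Carol, Eve} → Olga is next (Olga > Eve).
  Step 4: remaining {Carol, Eve}; on the smaller side: {Carol} → Eve is next (Eve > Carol).
  Step 5: only Carol remains → lowest.
Final ranking (highest to lowest):

Kate > Bob > Olga > Eve > Carol


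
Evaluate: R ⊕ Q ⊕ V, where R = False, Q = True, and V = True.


R = False, Q = True, V = True
Step 1: R ⊕ Q = False XOR True = True
Step 2: True ⊕ V = True XOR True = False
XOR is true when an odd number of operands are true.

False


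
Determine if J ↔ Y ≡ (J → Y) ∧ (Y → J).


Expression 1: J ↔ Y
Expression 2: (J → Y) ∧ (Y → J)
Truth table (J Y | Expr1 Expr2):
  T T |   T     T
  T F |   F     F
  F T |   F     F
  F F |   T     T
All 4 rows agree, so the expressions are logically equivalent.

Yes


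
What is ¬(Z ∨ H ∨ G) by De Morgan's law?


De Morgan's law: ¬(P ∨ Q ∨ R) ≡ ¬P ∧ ¬Q ∧ ¬R
¬(Z ∨ H ∨ G) = ¬Z ∧ ¬H ∧ ¬G

¬Z ∧ ¬H ∧ ¬G


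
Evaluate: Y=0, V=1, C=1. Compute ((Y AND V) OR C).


Y AND V = 0&1 = 0
0 OR 1 = 1

1


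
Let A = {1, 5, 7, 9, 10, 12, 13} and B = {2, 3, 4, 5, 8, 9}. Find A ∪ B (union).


A = {1, 5, 7, 9, 10, 12, 13}
B = {2, 3, 4, 5, 8, 9}
Operation: union
All elements combined: 1, 2, 3, 4, 5, 7, 8, 9, 10, 12, 13

{1, 2, 3, 4, 5, 7, 8, 9, 10, 12, 13}


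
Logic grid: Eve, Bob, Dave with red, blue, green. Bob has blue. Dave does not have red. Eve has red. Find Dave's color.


From clues:
  Bob → blue
  Eve → red
By elimination, Dave gets the remaining.

green


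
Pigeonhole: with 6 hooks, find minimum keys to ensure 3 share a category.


Pigeonhole: to guarantee k in one of n categories, need (k-1)×n + 1.
k = 3, n = 6
Minimum = (3-1) × 6 + 1 = 2 × 6 + 1

13


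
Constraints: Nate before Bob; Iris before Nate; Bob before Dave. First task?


Constraints: Nate before Bob; Iris before Nate; Bob before Dave
The first task can have nothing scheduled before it, so it must never appear on the right of a 'before'.
Tasks appearing after some 'before': Bob, Nate, Dave.
The only task not in that list is Iris → it is first.

Iris
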